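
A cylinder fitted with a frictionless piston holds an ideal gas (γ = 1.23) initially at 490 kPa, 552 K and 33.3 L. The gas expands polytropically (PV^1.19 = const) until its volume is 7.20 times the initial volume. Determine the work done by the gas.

26900 J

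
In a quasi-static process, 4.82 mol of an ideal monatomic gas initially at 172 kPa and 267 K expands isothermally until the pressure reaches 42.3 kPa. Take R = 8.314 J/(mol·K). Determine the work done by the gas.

15000 J

V₁ = nRT₁/P₁ = 4.82×8.314×267/172 = 62.2 L.
Isothermal: T stays 267 K; PV = const ⇒ V₂ = 253 L, P₂ = 42.3 kPa.
W = nRT ln(V₂/V₁) = 4.82×8.314×267×ln(4.07) = 15000 J.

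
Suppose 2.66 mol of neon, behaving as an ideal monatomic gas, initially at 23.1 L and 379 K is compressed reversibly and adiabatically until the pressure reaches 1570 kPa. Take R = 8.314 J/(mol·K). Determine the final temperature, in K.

P₁ = nRT₁/V₁ = 2.66×8.314×379/23.1 = 363 kPa.
Adiabatic: T₂/T₁ = (P₂/P₁)^((γ−1)/γ) ⇒ T₂ = 379×(4.33)^0.400 = 681 K; V₂ = 9.59 L.

681 K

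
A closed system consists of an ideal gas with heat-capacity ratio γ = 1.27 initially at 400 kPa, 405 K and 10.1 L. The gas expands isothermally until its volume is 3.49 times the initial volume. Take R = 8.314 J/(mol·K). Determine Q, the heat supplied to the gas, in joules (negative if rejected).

5050 J

n = P₁V₁/(RT₁) = 400×10.1/(8.314×405) = 1.20 mol.
Isothermal: T stays 405 K; PV = const ⇒ V₂ = 35.2 L, P₂ = 115 kPa.
ΔU = 0 (ideal gas, T constant).
W = nRT ln(V₂/V₁) = 1.20×8.314×405×ln(3.49) = 5050 J.
Q = ΔU + W = 5050 J.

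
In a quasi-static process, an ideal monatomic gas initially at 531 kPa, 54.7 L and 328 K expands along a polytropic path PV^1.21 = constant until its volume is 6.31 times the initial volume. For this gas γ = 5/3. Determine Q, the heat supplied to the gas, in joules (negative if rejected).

n = P₁V₁/(RT₁) = 531×54.7/(8.314×328) = 10.7 mol.
Polytropic n=1.21: T₂ = T₁(V₁/V₂)^(n−1) = 328×(0.158)^0.21 = 223 K; P₂ = P₁(V₁/V₂)^n = 57.2 kPa.
W = (P₁V₁−P₂V₂)/(n−1) = (531×54.7−57.2×345)/0.21 = 44400 J.
ΔU = nCvΔT = 10.7×12.5×(223−328) = -14000 J.
Q = ΔU + W = 30400 J.

30400 J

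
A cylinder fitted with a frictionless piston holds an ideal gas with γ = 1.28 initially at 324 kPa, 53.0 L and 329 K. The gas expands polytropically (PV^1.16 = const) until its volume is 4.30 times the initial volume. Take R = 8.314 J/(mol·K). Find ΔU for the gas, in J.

-12800 J

n = P₁V₁/(RT₁) = 324×53.0/(8.314×329) = 6.28 mol.
Polytropic n=1.16: T₂ = T₁(V₁/V₂)^(n−1) = 329×(0.233)^0.16 = 261 K; P₂ = P₁(V₁/V₂)^n = 59.7 kPa.
For an ideal gas ΔU = nCvΔT with Cv = R/(γ−1) = 29.7 J/(mol·K).
ΔU = 6.28×29.7×(261−329) = -12800 J.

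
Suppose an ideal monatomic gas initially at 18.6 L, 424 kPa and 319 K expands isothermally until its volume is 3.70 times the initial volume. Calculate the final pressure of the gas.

115 kPa

Isothermal: T stays 319 K; PV = const ⇒ V₂ = 68.8 L, P₂ = 115 kPa.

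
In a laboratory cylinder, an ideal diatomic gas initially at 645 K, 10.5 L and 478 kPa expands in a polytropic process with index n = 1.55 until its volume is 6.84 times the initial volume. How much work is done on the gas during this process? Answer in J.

-5960 J

n = P₁V₁/(RT₁) = 478×10.5/(8.314×645) = 0.936 mol.
Polytropic n=1.55: T₂ = T₁(V₁/V₂)^(n−1) = 645×(0.146)^0.55 = 224 K; P₂ = P₁(V₁/V₂)^n = 24.3 kPa.
W = (P₁V₁−P₂V₂)/(n−1) = (478×10.5−24.3×71.8)/0.55 = 5960 J.
Work done on the gas = −W_by = -5960 J.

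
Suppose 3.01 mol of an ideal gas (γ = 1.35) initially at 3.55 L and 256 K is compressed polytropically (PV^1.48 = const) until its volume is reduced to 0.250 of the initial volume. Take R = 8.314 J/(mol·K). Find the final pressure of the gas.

14000 kPa

P₁ = nRT₁/V₁ = 3.01×8.314×256/3.55 = 1800 kPa.
Polytropic n=1.48: T₂ = T₁(V₁/V₂)^(n−1) = 256×(4.00)^0.48 = 498 K; P₂ = P₁(V₁/V₂)^n = 14000 kPa.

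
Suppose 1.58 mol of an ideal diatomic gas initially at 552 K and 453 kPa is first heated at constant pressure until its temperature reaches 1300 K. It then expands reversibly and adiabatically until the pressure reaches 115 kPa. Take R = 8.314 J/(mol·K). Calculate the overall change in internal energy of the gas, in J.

V₁ = nRT₁/P₁ = 1.58×8.314×552/453 = 16.0 L.
Step 1 — Isobaric: P stays 453 kPa; V/T = const ⇒ T₂ = 1300 K, V₂ = 37.7 L.
W = PΔV = 453×(37.7−16.0) kPa·L = 9830 J.
ΔU = nCvΔT = 1.58×20.8×(1300−552) = 24600 J.
Q = ΔU + W = nCpΔT = 34400 J.
State after step 1: P = 453 kPa, V = 37.7 L, T = 1300 K.
Step 2 — Adiabatic: T₂/T₁ = (P₂/P₁)^((γ−1)/γ) ⇒ T₂ = 1300×(0.254)^0.286 = 879 K; V₂ = 100 L.
ΔU = nCvΔT = 1.58×20.8×(879−1300) = -13800 J.
Q = 0 for an adiabatic process, so W = −ΔU = 13800 J.
Net over both steps: W = 23700 J, Q = 34400 J, ΔU = 10700 J.

10700 J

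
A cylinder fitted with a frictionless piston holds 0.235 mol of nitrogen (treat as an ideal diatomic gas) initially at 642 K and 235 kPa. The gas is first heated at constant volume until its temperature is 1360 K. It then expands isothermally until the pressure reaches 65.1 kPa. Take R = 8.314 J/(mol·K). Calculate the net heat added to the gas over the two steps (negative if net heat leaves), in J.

8910 J

V₁ = nRT₁/P₁ = 0.235×8.314×642/235 = 5.34 L.
Step 1 — Isochoric: V stays 5.34 L; P/T = const ⇒ T₂ = 1360 K, P₂ = 498 kPa.
W = 0 (no volume change).
ΔU = nCvΔT = 0.235×20.8×(1360−642) = 3510 J.
Q = ΔU = 3510 J.
State after step 1: P = 498 kPa, V = 5.34 L, T = 1360 K.
Step 2 — Isothermal: T stays 1360 K; PV = const ⇒ V₂ = 40.8 L, P₂ = 65.1 kPa.
ΔU = 0 (ideal gas, T constant).
W = nRT ln(V₂/V₁) = 0.235×8.314×1360×ln(7.65) = 5410 J.
Q = ΔU + W = 5410 J.
Net over both steps: W = 5410 J, Q = 8910 J, ΔU = 3510 J.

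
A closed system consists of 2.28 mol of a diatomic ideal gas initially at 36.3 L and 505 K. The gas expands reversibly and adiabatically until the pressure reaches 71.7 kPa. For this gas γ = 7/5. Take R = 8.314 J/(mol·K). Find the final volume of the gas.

P₁ = nRT₁/V₁ = 2.28×8.314×505/36.3 = 264 kPa.
Adiabatic: T₂/T₁ = (P₂/P₁)^((γ−1)/γ) ⇒ T₂ = 505×(0.272)^0.286 = 348 K; V₂ = 92.0 L.

92.0 L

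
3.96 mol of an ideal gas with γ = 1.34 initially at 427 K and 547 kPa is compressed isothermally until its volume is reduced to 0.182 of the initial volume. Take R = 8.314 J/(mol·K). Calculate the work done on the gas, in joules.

V₁ = nRT₁/P₁ = 3.96×8.314×427/547 = 25.7 L.
Isothermal: T stays 427 K; PV = const ⇒ V₂ = 4.68 L, P₂ = 3010 kPa.
W = nRT ln(V₂/V₁) = 3.96×8.314×427×ln(0.182) = -24000 J.
Work done on the gas = −W_by = 24000 J.

24000 J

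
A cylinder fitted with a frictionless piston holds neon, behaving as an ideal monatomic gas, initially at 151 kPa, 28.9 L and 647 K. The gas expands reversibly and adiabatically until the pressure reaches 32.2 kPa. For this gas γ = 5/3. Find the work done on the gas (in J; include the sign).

-3020 J

n = P₁V₁/(RT₁) = 151×28.9/(8.314×647) = 0.811 mol.
Adiabatic: T₂/T₁ = (P₂/P₁)^((γ−1)/γ) ⇒ T₂ = 647×(0.213)^0.400 = 349 K; V₂ = 73.0 L.
ΔU = nCvΔT = 0.811×12.5×(349−647) = -3020 J.
Q = 0 for an adiabatic process, so W = −ΔU = 3020 J.
Work done on the gas = −W_by = -3020 J.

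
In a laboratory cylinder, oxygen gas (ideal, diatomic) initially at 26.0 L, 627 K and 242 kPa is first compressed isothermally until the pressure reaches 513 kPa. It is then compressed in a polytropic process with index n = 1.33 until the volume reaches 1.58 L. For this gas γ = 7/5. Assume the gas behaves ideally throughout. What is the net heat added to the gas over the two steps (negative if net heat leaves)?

-7950 J

n = P₁V₁/(RT₁) = 242×26.0/(8.314×627) = 1.21 mol.
Step 1 — Isothermal: T stays 627 K; PV = const ⇒ V₂ = 12.3 L, P₂ = 513 kPa.
ΔU = 0 (ideal gas, T constant).
W = nRT ln(V₂/V₁) = 1.21×8.314×627×ln(0.472) = -4730 J.
Q = ΔU + W = -4730 J.
State after step 1: P = 513 kPa, V = 12.3 L, T = 627 K.
Step 2 — Polytropic n=1.33: T₂ = T₁(V₁/V₂)^(n−1) = 627×(7.76)^0.33 = 1230 K; P₂ = P₁(V₁/V₂)^n = 7830 kPa.
W = (P₁V₁−P₂V₂)/(n−1) = (513×12.3−7830×1.58)/0.33 = -18400 J.
ΔU = nCvΔT = 1.21×20.8×(1230−627) = 15200 J.
Q = ΔU + W = -3230 J.
Net over both steps: W = -23200 J, Q = -7950 J, ΔU = 15200 J.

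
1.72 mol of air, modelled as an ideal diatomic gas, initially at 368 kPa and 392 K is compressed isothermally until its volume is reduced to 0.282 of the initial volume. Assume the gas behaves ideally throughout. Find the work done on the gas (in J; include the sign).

V₁ = nRT₁/P₁ = 1.72×8.314×392/368 = 15.2 L.
Isothermal: T stays 392 K; PV = const ⇒ V₂ = 4.30 L, P₂ = 1300 kPa.
W = nRT ln(V₂/V₁) = 1.72×8.314×392×ln(0.282) = -7100 J.
Work done on the gas = −W_by = 7100 J.

7100 J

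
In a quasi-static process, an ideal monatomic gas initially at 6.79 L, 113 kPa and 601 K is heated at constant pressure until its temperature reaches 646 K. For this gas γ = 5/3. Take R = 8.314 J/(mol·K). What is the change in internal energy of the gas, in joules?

86.2 J

n = P₁V₁/(RT₁) = 113×6.79/(8.314×601) = 0.154 mol.
Isobaric: P stays 113 kPa; V/T = const ⇒ T₂ = 646 K, V₂ = 7.30 L.
For an ideal gas ΔU = nCvΔT with Cv = (3/2)R = 12.5 J/(mol·K).
ΔU = 0.154×12.5×(646−601) = 86.2 J.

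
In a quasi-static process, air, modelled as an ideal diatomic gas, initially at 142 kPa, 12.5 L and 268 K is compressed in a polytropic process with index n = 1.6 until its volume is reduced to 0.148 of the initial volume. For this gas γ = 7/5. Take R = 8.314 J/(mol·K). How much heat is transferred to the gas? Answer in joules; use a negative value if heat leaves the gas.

n = P₁V₁/(RT₁) = 142×12.5/(8.314×268) = 0.797 mol.
Polytropic n=1.6: T₂ = T₁(V₁/V₂)^(n−1) = 268×(6.76)^0.60 = 843 K; P₂ = P₁(V₁/V₂)^n = 3020 kPa.
W = (P₁V₁−P₂V₂)/(n−1) = (142×12.5−3020×1.85)/0.60 = -6350 J.
ΔU = nCvΔT = 0.797×20.8×(843−268) = 9530 J.
Q = ΔU + W = 3180 J.

3180 J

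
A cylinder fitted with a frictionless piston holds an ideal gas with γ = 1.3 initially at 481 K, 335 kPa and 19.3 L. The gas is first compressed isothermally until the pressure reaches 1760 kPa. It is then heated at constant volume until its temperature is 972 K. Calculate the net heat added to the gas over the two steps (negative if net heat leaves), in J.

11300 J

n = P₁V₁/(RT₁) = 335×19.3/(8.314×481) = 1.62 mol.
Step 1 — Isothermal: T stays 481 K; PV = const ⇒ V₂ = 3.67 L, P₂ = 1760 kPa.
ΔU = 0 (ideal gas, T constant).
W = nRT ln(V₂/V₁) = 1.62×8.314×481×ln(0.190) = -10700 J.
Q = ΔU + W = -10700 J.
State after step 1: P = 1760 kPa, V = 3.67 L, T = 481 K.
Step 2 — Isochoric: V stays 3.67 L; P/T = const ⇒ T₂ = 972 K, P₂ = 3560 kPa.
W = 0 (no volume change).
ΔU = nCvΔT = 1.62×27.7×(972−481) = 22000 J.
Q = ΔU = 22000 J.
Net over both steps: W = -10700 J, Q = 11300 J, ΔU = 22000 J.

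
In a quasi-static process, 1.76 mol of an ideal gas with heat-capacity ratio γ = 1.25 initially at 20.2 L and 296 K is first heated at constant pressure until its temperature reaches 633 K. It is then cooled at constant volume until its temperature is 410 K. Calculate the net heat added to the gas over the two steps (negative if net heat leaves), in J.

P₁ = nRT₁/V₁ = 1.76×8.314×296/20.2 = 214 kPa.
Step 1 — Isobaric: P stays 214 kPa; V/T = const ⇒ T₂ = 633 K, V₂ = 43.2 L.
W = PΔV = 214×(43.2−20.2) kPa·L = 4930 J.
ΔU = nCvΔT = 1.76×33.3×(633−296) = 19700 J.
Q = ΔU + W = nCpΔT = 24700 J.
State after step 1: P = 214 kPa, V = 43.2 L, T = 633 K.
Step 2 — Isochoric: V stays 43.2 L; P/T = const ⇒ T₂ = 410 K, P₂ = 139 kPa.
W = 0 (no volume change).
ΔU = nCvΔT = 1.76×33.3×(410−633) = -13100 J.
Q = ΔU = -13100 J.
Net over both steps: W = 4930 J, Q = 11600 J, ΔU = 6670 J.

11600 J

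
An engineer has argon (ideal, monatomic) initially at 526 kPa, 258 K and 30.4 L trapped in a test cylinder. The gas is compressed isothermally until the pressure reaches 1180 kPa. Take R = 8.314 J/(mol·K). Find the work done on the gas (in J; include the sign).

12900 J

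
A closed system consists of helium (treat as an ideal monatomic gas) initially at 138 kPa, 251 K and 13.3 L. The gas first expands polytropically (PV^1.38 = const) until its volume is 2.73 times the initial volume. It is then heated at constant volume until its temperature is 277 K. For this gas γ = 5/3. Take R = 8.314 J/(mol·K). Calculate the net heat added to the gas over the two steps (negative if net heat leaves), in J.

1820 J

n = P₁V₁/(RT₁) = 138×13.3/(8.314×251) = 0.880 mol.
Step 1 — Polytropic n=1.38: T₂ = T₁(V₁/V₂)^(n−1) = 251×(0.366)^0.38 = 171 K; P₂ = P₁(V₁/V₂)^n = 34.5 kPa.
W = (P₁V₁−P₂V₂)/(n−1) = (138×13.3−34.5×36.3)/0.38 = 1530 J.
ΔU = nCvΔT = 0.880×12.5×(171−251) = -873 J.
Q = ΔU + W = 659 J.
State after step 1: P = 34.5 kPa, V = 36.3 L, T = 171 K.
Step 2 — Isochoric: V stays 36.3 L; P/T = const ⇒ T₂ = 277 K, P₂ = 55.8 kPa.
W = 0 (no volume change).
ΔU = nCvΔT = 0.880×12.5×(277−171) = 1160 J.
Q = ΔU = 1160 J.
Net over both steps: W = 1530 J, Q = 1820 J, ΔU = 285 J.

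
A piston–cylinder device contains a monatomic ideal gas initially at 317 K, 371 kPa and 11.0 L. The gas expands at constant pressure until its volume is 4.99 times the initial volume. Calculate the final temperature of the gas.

Isobaric: P stays 371 kPa; V/T = const ⇒ T₂ = 1580 K, V₂ = 54.9 L.

1580 K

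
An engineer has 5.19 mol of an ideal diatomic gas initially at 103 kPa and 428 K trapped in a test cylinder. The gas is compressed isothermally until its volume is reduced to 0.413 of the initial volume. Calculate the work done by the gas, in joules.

V₁ = nRT₁/P₁ = 5.19×8.314×428/103 = 179 L.
Isothermal: T stays 428 K; PV = const ⇒ V₂ = 74.1 L, P₂ = 249 kPa.
W = nRT ln(V₂/V₁) = 5.19×8.314×428×ln(0.413) = -16300 J.

-16300 J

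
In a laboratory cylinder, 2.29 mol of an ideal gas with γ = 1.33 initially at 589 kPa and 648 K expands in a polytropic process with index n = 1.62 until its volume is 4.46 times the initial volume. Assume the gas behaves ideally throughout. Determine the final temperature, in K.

256 K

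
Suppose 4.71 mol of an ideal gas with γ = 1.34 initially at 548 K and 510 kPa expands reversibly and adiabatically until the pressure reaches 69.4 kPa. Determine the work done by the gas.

25100 J

V₁ = nRT₁/P₁ = 4.71×8.314×548/510 = 42.1 L.
Adiabatic: T₂/T₁ = (P₂/P₁)^((γ−1)/γ) ⇒ T₂ = 548×(0.136)^0.254 = 330 K; V₂ = 186 L.
ΔU = nCvΔT = 4.71×24.5×(330−548) = -25100 J.
Q = 0 for an adiabatic process, so W = −ΔU = 25100 J.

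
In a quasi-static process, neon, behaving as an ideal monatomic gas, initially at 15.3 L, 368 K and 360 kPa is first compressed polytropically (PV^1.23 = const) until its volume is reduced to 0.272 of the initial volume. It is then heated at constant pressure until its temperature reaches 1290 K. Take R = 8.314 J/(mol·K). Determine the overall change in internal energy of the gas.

n = P₁V₁/(RT₁) = 360×15.3/(8.314×368) = 1.80 mol.
Step 1 — Polytropic n=1.23: T₂ = T₁(V₁/V₂)^(n−1) = 368×(3.68)^0.23 = 496 K; P₂ = P₁(V₁/V₂)^n = 1790 kPa.
W = (P₁V₁−P₂V₂)/(n−1) = (360×15.3−1790×4.16)/0.23 = -8360 J.
ΔU = nCvΔT = 1.80×12.5×(496−368) = 2880 J.
Q = ΔU + W = -5480 J.
State after step 1: P = 1790 kPa, V = 4.16 L, T = 496 K.
Step 2 — Isobaric: P stays 1790 kPa; V/T = const ⇒ T₂ = 1290 K, V₂ = 10.8 L.
W = PΔV = 1790×(10.8−4.16) kPa·L = 11900 J.
ΔU = nCvΔT = 1.80×12.5×(1290−496) = 17800 J.
Q = ΔU + W = nCpΔT = 29700 J.
Net over both steps: W = 3520 J, Q = 24200 J, ΔU = 20700 J.

20700 J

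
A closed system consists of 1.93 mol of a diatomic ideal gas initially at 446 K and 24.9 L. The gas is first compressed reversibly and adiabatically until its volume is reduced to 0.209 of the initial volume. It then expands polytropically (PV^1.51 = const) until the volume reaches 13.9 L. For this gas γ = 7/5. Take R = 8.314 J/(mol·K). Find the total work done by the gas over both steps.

P₁ = nRT₁/V₁ = 1.93×8.314×446/24.9 = 287 kPa.
Step 1 — Adiabatic: TV^(γ−1) = const ⇒ T₂ = 446×(4.78)^0.400 = 834 K; PV^γ = const ⇒ P₂ = 2570 kPa.
ΔU = nCvΔT = 1.93×20.8×(834−446) = 15600 J.
Q = 0 for an adiabatic process, so W = −ΔU = -15600 J.
State after step 1: P = 2570 kPa, V = 5.20 L, T = 834 K.
Step 2 — Polytropic n=1.51: T₂ = T₁(V₁/V₂)^(n−1) = 834×(0.374)^0.51 = 505 K; P₂ = P₁(V₁/V₂)^n = 583 kPa.
W = (P₁V₁−P₂V₂)/(n−1) = (2570×5.20−583×13.9)/0.51 = 10300 J.
ΔU = nCvΔT = 1.93×20.8×(505−834) = -13200 J.
Q = ΔU + W = -2840 J.
Net over both steps: W = -5230 J, Q = -2840 J, ΔU = 2380 J.

-5230 J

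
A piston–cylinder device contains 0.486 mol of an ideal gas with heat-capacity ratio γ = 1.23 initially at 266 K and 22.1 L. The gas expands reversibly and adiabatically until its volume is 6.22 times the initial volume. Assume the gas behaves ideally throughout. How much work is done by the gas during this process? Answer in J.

P₁ = nRT₁/V₁ = 0.486×8.314×266/22.1 = 48.6 kPa.
Adiabatic: TV^(γ−1) = const ⇒ T₂ = 266×(0.161)^0.230 = 175 K; PV^γ = const ⇒ P₂ = 5.14 kPa.
ΔU = nCvΔT = 0.486×36.1×(175−266) = -1600 J.
Q = 0 for an adiabatic process, so W = −ΔU = 1600 J.

1600 J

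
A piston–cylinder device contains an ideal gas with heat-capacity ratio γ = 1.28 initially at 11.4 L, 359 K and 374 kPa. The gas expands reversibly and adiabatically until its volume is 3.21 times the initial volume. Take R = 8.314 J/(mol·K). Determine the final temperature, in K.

Adiabatic: TV^(γ−1) = const ⇒ T₂ = 359×(0.312)^0.280 = 259 K; PV^γ = const ⇒ P₂ = 84.1 kPa.

259 K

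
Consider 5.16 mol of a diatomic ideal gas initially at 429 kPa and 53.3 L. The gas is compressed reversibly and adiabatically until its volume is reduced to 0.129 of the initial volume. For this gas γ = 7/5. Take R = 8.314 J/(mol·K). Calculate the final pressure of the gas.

7540 kPa

T₁ = P₁V₁/(nR) = 429×53.3/(5.16×8.314) = 533 K.
Adiabatic: TV^(γ−1) = const ⇒ T₂ = 533×(7.75)^0.400 = 1210 K; PV^γ = const ⇒ P₂ = 7540 kPa.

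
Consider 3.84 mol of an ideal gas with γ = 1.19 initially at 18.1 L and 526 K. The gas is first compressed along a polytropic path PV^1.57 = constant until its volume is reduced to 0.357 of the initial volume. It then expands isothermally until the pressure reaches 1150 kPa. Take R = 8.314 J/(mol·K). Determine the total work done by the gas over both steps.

18800 J

P₁ = nRT₁/V₁ = 3.84×8.314×526/18.1 = 928 kPa.
Step 1 — Polytropic n=1.57: T₂ = T₁(V₁/V₂)^(n−1) = 526×(2.80)^0.57 = 946 K; P₂ = P₁(V₁/V₂)^n = 4670 kPa.
W = (P₁V₁−P₂V₂)/(n−1) = (928×18.1−4670×6.46)/0.57 = -23500 J.
ΔU = nCvΔT = 3.84×43.8×(946−526) = 70600 J.
Q = ΔU + W = 47100 J.
State after step 1: P = 4670 kPa, V = 6.46 L, T = 946 K.
Step 2 — Isothermal: T stays 946 K; PV = const ⇒ V₂ = 26.3 L, P₂ = 1150 kPa.
ΔU = 0 (ideal gas, T constant).
W = nRT ln(V₂/V₁) = 3.84×8.314×946×ln(4.07) = 42400 J.
Q = ΔU + W = 42400 J.
Net over both steps: W = 18800 J, Q = 89400 J, ΔU = 70600 J.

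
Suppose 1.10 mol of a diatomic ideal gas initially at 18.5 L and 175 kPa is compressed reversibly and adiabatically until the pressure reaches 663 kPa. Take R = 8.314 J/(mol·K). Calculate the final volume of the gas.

7.14 L

T₁ = P₁V₁/(nR) = 175×18.5/(1.10×8.314) = 354 K.
Adiabatic: T₂/T₁ = (P₂/P₁)^((γ−1)/γ) ⇒ T₂ = 354×(3.79)^0.286 = 518 K; V₂ = 7.14 L.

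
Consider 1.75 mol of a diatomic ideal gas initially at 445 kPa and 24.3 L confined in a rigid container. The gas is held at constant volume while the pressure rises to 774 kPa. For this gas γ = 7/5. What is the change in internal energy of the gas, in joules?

T₁ = P₁V₁/(nR) = 445×24.3/(1.75×8.314) = 743 K.
Isochoric: V stays 24.3 L; P/T = const ⇒ T₂ = 1290 K, P₂ = 774 kPa.
For an ideal gas ΔU = nCvΔT with Cv = (5/2)R = 20.8 J/(mol·K).
ΔU = 1.75×20.8×(1290−743) = 20000 J.

20000 J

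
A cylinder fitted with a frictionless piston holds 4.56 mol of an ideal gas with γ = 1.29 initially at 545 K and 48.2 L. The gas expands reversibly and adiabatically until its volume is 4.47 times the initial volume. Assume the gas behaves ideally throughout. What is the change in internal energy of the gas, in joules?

P₁ = nRT₁/V₁ = 4.56×8.314×545/48.2 = 429 kPa.
Adiabatic: TV^(γ−1) = const ⇒ T₂ = 545×(0.224)^0.290 = 353 K; PV^γ = const ⇒ P₂ = 62.1 kPa.
For an ideal gas ΔU = nCvΔT with Cv = R/(γ−1) = 28.7 J/(mol·K).
ΔU = 4.56×28.7×(353−545) = -25100 J.

-25100 J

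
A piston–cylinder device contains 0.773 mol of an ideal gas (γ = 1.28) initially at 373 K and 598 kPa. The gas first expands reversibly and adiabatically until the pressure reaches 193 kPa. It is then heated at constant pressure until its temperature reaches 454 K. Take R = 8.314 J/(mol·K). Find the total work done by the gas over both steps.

V₁ = nRT₁/P₁ = 0.773×8.314×373/598 = 4.01 L.
Step 1 — Adiabatic: T₂/T₁ = (P₂/P₁)^((γ−1)/γ) ⇒ T₂ = 373×(0.323)^0.219 = 291 K; V₂ = 9.70 L.
ΔU = nCvΔT = 0.773×29.7×(291−373) = -1880 J.
Q = 0 for an adiabatic process, so W = −ΔU = 1880 J.
State after step 1: P = 193 kPa, V = 9.70 L, T = 291 K.
Step 2 — Isobaric: P stays 193 kPa; V/T = const ⇒ T₂ = 454 K, V₂ = 15.1 L.
W = PΔV = 193×(15.1−9.70) kPa·L = 1050 J.
ΔU = nCvΔT = 0.773×29.7×(454−291) = 3740 J.
Q = ΔU + W = nCpΔT = 4780 J.
Net over both steps: W = 2920 J, Q = 4780 J, ΔU = 1860 J.

2920 J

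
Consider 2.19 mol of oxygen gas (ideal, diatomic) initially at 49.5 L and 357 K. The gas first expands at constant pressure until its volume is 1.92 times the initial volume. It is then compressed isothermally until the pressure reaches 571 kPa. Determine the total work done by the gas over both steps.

P₁ = nRT₁/V₁ = 2.19×8.314×357/49.5 = 131 kPa.
Step 1 — Isobaric: P stays 131 kPa; V/T = const ⇒ T₂ = 685 K, V₂ = 95.0 L.
W = PΔV = 131×(95.0−49.5) kPa·L = 5980 J.
ΔU = nCvΔT = 2.19×20.8×(685−357) = 15000 J.
Q = ΔU + W = nCpΔT = 20900 J.
State after step 1: P = 131 kPa, V = 95.0 L, T = 685 K.
Step 2 — Isothermal: T stays 685 K; PV = const ⇒ V₂ = 21.9 L, P₂ = 571 kPa.
ΔU = 0 (ideal gas, T constant).
W = nRT ln(V₂/V₁) = 2.19×8.314×685×ln(0.230) = -18300 J.
Q = ΔU + W = -18300 J.
Net over both steps: W = -12400 J, Q = 2590 J, ΔU = 15000 J.

-12400 J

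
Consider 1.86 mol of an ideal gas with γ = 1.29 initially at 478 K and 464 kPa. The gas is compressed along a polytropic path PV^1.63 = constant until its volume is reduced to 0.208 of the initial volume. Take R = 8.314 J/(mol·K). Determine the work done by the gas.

-19800 J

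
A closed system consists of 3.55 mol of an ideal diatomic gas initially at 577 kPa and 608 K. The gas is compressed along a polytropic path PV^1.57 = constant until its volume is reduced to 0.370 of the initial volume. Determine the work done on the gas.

24000 J

V₁ = nRT₁/P₁ = 3.55×8.314×608/577 = 31.1 L.
Polytropic n=1.57: T₂ = T₁(V₁/V₂)^(n−1) = 608×(2.70)^0.57 = 1070 K; P₂ = P₁(V₁/V₂)^n = 2750 kPa.
W = (P₁V₁−P₂V₂)/(n−1) = (577×31.1−2750×11.5)/0.57 = -24000 J.
Work done on the gas = −W_by = 24000 J.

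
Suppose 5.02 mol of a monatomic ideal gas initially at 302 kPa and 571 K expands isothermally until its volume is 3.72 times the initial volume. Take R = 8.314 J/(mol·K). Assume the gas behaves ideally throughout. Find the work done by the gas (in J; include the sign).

31300 J

V₁ = nRT₁/P₁ = 5.02×8.314×571/302 = 78.9 L.
Isothermal: T stays 571 K; PV = const ⇒ V₂ = 294 L, P₂ = 81.2 kPa.
W = nRT ln(V₂/V₁) = 5.02×8.314×571×ln(3.72) = 31300 J.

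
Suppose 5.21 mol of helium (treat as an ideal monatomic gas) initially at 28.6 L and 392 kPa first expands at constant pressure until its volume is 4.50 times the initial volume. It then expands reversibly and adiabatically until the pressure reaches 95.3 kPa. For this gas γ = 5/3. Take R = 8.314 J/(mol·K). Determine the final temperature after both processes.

T₁ = P₁V₁/(nR) = 392×28.6/(5.21×8.314) = 259 K.
Step 1 — Isobaric: P stays 392 kPa; V/T = const ⇒ T₂ = 1160 K, V₂ = 129 L.
W = PΔV = 392×(129−28.6) kPa·L = 39200 J.
ΔU = nCvΔT = 5.21×12.5×(1160−259) = 58900 J.
Q = ΔU + W = nCpΔT = 98100 J.
State after step 1: P = 392 kPa, V = 129 L, T = 1160 K.
Step 2 — Adiabatic: T₂/T₁ = (P₂/P₁)^((γ−1)/γ) ⇒ T₂ = 1160×(0.243)^0.400 = 662 K; V₂ = 301 L.
ΔU = nCvΔT = 5.21×12.5×(662−1160) = -32700 J.
Q = 0 for an adiabatic process, so W = −ΔU = 32700 J.
Net over both steps: W = 71900 J, Q = 98100 J, ΔU = 26200 J.

662 K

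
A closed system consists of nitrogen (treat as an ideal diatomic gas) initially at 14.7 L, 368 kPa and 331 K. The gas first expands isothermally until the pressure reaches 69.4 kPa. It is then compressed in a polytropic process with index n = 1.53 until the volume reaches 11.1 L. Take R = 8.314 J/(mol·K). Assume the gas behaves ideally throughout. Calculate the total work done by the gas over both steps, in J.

-9450 J

n = P₁V₁/(RT₁) = 368×14.7/(8.314×331) = 1.97 mol.
Step 1 — Isothermal: T stays 331 K; PV = const ⇒ V₂ = 77.9 L, P₂ = 69.4 kPa.
ΔU = 0 (ideal gas, T constant).
W = nRT ln(V₂/V₁) = 1.97×8.314×331×ln(5.30) = 9020 J.
Q = ΔU + W = 9020 J.
State after step 1: P = 69.4 kPa, V = 77.9 L, T = 331 K.
Step 2 — Polytropic n=1.53: T₂ = T₁(V₁/V₂)^(n−1) = 331×(7.02)^0.53 = 930 K; P₂ = P₁(V₁/V₂)^n = 1370 kPa.
W = (P₁V₁−P₂V₂)/(n−1) = (69.4×77.9−1370×11.1)/0.53 = -18500 J.
ΔU = nCvΔT = 1.97×20.8×(930−331) = 24500 J.
Q = ΔU + W = 6000 J.
Net over both steps: W = -9450 J, Q = 15000 J, ΔU = 24500 J.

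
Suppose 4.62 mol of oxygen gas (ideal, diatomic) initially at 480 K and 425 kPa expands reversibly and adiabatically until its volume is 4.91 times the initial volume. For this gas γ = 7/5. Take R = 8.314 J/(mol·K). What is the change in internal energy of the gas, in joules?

V₁ = nRT₁/P₁ = 4.62×8.314×480/425 = 43.4 L.
Adiabatic: TV^(γ−1) = const ⇒ T₂ = 480×(0.204)^0.400 = 254 K; PV^γ = const ⇒ P₂ = 45.8 kPa.
For an ideal gas ΔU = nCvΔT with Cv = (5/2)R = 20.8 J/(mol·K).
ΔU = 4.62×20.8×(254−480) = -21700 J.

-21700 J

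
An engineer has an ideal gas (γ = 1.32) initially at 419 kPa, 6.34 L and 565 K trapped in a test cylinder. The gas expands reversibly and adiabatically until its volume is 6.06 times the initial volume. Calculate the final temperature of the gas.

317 K

Adiabatic: TV^(γ−1) = const ⇒ T₂ = 565×(0.165)^0.320 = 317 K; PV^γ = const ⇒ P₂ = 38.8 kPa.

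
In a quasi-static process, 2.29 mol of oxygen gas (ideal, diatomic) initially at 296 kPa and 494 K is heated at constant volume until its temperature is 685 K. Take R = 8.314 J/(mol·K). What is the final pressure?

V₁ = nRT₁/P₁ = 2.29×8.314×494/296 = 31.8 L.
Isochoric: V stays 31.8 L; P/T = const ⇒ T₂ = 685 K, P₂ = 410 kPa.

410 kPa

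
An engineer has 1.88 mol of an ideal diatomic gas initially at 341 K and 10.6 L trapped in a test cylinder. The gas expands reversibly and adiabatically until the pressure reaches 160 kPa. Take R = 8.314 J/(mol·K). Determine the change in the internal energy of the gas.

-3720 J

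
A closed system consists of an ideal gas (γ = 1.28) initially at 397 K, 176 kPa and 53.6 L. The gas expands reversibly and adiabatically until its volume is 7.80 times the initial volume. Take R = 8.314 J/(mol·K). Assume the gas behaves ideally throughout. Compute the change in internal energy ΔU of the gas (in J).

-14700 J

n = P₁V₁/(RT₁) = 176×53.6/(8.314×397) = 2.86 mol.
Adiabatic: TV^(γ−1) = const ⇒ T₂ = 397×(0.128)^0.280 = 223 K; PV^γ = const ⇒ P₂ = 12.7 kPa.
For an ideal gas ΔU = nCvΔT with Cv = R/(γ−1) = 29.7 J/(mol·K).
ΔU = 2.86×29.7×(223−397) = -14700 J.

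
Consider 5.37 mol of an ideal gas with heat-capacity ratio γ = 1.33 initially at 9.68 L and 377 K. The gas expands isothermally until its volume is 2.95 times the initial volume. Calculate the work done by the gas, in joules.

18200 J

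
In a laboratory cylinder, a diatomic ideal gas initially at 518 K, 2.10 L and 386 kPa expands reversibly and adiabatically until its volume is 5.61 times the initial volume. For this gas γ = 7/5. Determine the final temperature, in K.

Adiabatic: TV^(γ−1) = const ⇒ T₂ = 518×(0.178)^0.400 = 260 K; PV^γ = const ⇒ P₂ = 34.5 kPa.

260 K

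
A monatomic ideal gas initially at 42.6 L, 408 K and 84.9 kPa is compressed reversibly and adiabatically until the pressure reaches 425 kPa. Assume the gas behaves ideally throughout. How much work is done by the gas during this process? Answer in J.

n = P₁V₁/(RT₁) = 84.9×42.6/(8.314×408) = 1.07 mol.
Adiabatic: T₂/T₁ = (P₂/P₁)^((γ−1)/γ) ⇒ T₂ = 408×(5.01)^0.400 = 777 K; V₂ = 16.2 L.
ΔU = nCvΔT = 1.07×12.5×(777−408) = 4910 J.
Q = 0 for an adiabatic process, so W = −ΔU = -4910 J.

-4910 J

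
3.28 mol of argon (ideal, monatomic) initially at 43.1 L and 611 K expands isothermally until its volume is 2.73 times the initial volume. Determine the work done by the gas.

16700 J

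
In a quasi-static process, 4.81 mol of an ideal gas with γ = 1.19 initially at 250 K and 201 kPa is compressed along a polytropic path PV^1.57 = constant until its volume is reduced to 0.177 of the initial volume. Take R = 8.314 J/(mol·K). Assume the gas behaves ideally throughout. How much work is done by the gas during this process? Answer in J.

V₁ = nRT₁/P₁ = 4.81×8.314×250/201 = 49.7 L.
Polytropic n=1.57: T₂ = T₁(V₁/V₂)^(n−1) = 250×(5.65)^0.57 = 671 K; P₂ = P₁(V₁/V₂)^n = 3050 kPa.
W = (P₁V₁−P₂V₂)/(n−1) = (201×49.7−3050×8.80)/0.57 = -29500 J.

-29500 J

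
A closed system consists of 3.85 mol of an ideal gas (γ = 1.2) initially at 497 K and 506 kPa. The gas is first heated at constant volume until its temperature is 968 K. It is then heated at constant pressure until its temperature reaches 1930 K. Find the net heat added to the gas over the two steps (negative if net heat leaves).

V₁ = nRT₁/P₁ = 3.85×8.314×497/506 = 31.4 L.
Step 1 — Isochoric: V stays 31.4 L; P/T = const ⇒ T₂ = 968 K, P₂ = 986 kPa.
W = 0 (no volume change).
ΔU = nCvΔT = 3.85×41.6×(968−497) = 75400 J.
Q = ΔU = 75400 J.
State after step 1: P = 986 kPa, V = 31.4 L, T = 968 K.
Step 2 — Isobaric: P stays 986 kPa; V/T = const ⇒ T₂ = 1930 K, V₂ = 62.7 L.
W = PΔV = 986×(62.7−31.4) kPa·L = 30800 J.
ΔU = nCvΔT = 3.85×41.6×(1930−968) = 154000 J.
Q = ΔU + W = nCpΔT = 185000 J.
Net over both steps: W = 30800 J, Q = 260000 J, ΔU = 229000 J.

260000 J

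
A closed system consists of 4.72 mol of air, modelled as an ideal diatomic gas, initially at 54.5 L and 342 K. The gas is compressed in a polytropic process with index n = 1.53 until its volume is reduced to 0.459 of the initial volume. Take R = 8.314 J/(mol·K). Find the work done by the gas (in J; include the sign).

P₁ = nRT₁/V₁ = 4.72×8.314×342/54.5 = 246 kPa.
Polytropic n=1.53: T₂ = T₁(V₁/V₂)^(n−1) = 342×(2.18)^0.53 = 517 K; P₂ = P₁(V₁/V₂)^n = 811 kPa.
W = (P₁V₁−P₂V₂)/(n−1) = (246×54.5−811×25.0)/0.53 = -12900 J.

-12900 J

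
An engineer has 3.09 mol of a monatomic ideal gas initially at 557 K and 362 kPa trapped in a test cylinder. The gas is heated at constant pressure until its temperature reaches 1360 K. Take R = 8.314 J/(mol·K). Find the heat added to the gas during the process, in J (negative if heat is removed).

51600 J

V₁ = nRT₁/P₁ = 3.09×8.314×557/362 = 39.5 L.
Isobaric: P stays 362 kPa; V/T = const ⇒ T₂ = 1360 K, V₂ = 96.5 L.
W = PΔV = 362×(96.5−39.5) kPa·L = 20600 J.
ΔU = nCvΔT = 3.09×12.5×(1360−557) = 30900 J.
Q = ΔU + W = nCpΔT = 51600 J.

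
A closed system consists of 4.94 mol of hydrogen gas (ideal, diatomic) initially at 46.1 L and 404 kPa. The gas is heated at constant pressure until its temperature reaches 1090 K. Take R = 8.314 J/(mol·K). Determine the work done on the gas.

-26100 J

T₁ = P₁V₁/(nR) = 404×46.1/(4.94×8.314) = 453 K.
Isobaric: P stays 404 kPa; V/T = const ⇒ T₂ = 1090 K, V₂ = 111 L.
W = PΔV = 404×(111−46.1) kPa·L = 26100 J.
Work done on the gas = −W_by = -26100 J.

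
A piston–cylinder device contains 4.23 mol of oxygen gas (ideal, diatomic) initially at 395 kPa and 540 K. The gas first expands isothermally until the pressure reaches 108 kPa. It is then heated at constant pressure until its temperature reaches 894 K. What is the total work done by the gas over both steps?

37100 J

V₁ = nRT₁/P₁ = 4.23×8.314×540/395 = 48.1 L.
Step 1 — Isothermal: T stays 540 K; PV = const ⇒ V₂ = 176 L, P₂ = 108 kPa.
ΔU = 0 (ideal gas, T constant).
W = nRT ln(V₂/V₁) = 4.23×8.314×540×ln(3.66) = 24600 J.
Q = ΔU + W = 24600 J.
State after step 1: P = 108 kPa, V = 176 L, T = 540 K.
Step 2 — Isobaric: P stays 108 kPa; V/T = const ⇒ T₂ = 894 K, V₂ = 291 L.
W = PΔV = 108×(291−176) kPa·L = 12400 J.
ΔU = nCvΔT = 4.23×20.8×(894−540) = 31100 J.
Q = ΔU + W = nCpΔT = 43600 J.
Net over both steps: W = 37100 J, Q = 68200 J, ΔU = 31100 J.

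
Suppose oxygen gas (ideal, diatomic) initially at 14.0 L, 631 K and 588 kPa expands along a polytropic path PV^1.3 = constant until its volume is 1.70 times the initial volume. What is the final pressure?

295 kPa

Polytropic n=1.3: T₂ = T₁(V₁/V₂)^(n−1) = 631×(0.588)^0.30 = 538 K; P₂ = P₁(V₁/V₂)^n = 295 kPa.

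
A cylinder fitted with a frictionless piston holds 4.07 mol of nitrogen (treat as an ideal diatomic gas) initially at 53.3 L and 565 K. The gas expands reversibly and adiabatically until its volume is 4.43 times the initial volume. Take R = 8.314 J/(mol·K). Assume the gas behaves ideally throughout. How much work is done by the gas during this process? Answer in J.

21400 J

P₁ = nRT₁/V₁ = 4.07×8.314×565/53.3 = 359 kPa.
Adiabatic: TV^(γ−1) = const ⇒ T₂ = 565×(0.226)^0.400 = 312 K; PV^γ = const ⇒ P₂ = 44.6 kPa.
ΔU = nCvΔT = 4.07×20.8×(312−565) = -21400 J.
Q = 0 for an adiabatic process, so W = −ΔU = 21400 J.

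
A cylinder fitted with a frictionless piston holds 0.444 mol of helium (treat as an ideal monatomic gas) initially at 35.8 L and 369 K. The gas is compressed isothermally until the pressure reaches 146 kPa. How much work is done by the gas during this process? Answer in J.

P₁ = nRT₁/V₁ = 0.444×8.314×369/35.8 = 38.0 kPa.
Isothermal: T stays 369 K; PV = const ⇒ V₂ = 9.33 L, P₂ = 146 kPa.
W = nRT ln(V₂/V₁) = 0.444×8.314×369×ln(0.261) = -1830 J.

-1830 J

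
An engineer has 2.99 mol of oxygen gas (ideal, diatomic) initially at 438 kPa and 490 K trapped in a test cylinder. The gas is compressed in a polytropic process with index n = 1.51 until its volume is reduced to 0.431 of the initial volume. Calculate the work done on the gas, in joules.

12800 J

V₁ = nRT₁/P₁ = 2.99×8.314×490/438 = 27.8 L.
Polytropic n=1.51: T₂ = T₁(V₁/V₂)^(n−1) = 490×(2.32)^0.51 = 753 K; P₂ = P₁(V₁/V₂)^n = 1560 kPa.
W = (P₁V₁−P₂V₂)/(n−1) = (438×27.8−1560×12.0)/0.51 = -12800 J.
Work done on the gas = −W_by = 12800 J.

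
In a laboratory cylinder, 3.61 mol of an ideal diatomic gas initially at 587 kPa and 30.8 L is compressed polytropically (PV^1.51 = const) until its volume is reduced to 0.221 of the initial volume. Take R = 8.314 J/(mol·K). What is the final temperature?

1300 K

T₁ = P₁V₁/(nR) = 587×30.8/(3.61×8.314) = 602 K.
Polytropic n=1.51: T₂ = T₁(V₁/V₂)^(n−1) = 602×(4.52)^0.51 = 1300 K; P₂ = P₁(V₁/V₂)^n = 5740 kPa.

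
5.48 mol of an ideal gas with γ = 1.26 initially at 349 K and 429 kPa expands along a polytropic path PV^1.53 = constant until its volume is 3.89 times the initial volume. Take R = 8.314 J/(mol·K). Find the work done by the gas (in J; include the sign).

V₁ = nRT₁/P₁ = 5.48×8.314×349/429 = 37.1 L.
Polytropic n=1.53: T₂ = T₁(V₁/V₂)^(n−1) = 349×(0.257)^0.53 = 170 K; P₂ = P₁(V₁/V₂)^n = 53.7 kPa.
W = (P₁V₁−P₂V₂)/(n−1) = (429×37.1−53.7×144)/0.53 = 15400 J.

15400 J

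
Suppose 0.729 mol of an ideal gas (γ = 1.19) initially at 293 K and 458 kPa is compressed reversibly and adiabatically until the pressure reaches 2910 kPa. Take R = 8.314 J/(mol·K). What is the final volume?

V₁ = nRT₁/P₁ = 0.729×8.314×293/458 = 3.88 L.
Adiabatic: T₂/T₁ = (P₂/P₁)^((γ−1)/γ) ⇒ T₂ = 293×(6.35)^0.160 = 394 K; V₂ = 0.820 L.

0.820 L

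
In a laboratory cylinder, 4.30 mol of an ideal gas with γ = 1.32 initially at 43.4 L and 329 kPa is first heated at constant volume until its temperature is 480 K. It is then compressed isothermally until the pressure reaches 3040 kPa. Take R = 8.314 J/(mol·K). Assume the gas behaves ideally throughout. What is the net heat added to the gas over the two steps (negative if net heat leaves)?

T₁ = P₁V₁/(nR) = 329×43.4/(4.30×8.314) = 399 K.
Step 1 — Isochoric: V stays 43.4 L; P/T = const ⇒ T₂ = 480 K, P₂ = 395 kPa.
W = 0 (no volume change).
ΔU = nCvΔT = 4.30×26.0×(480−399) = 9000 J.
Q = ΔU = 9000 J.
State after step 1: P = 395 kPa, V = 43.4 L, T = 480 K.
Step 2 — Isothermal: T stays 480 K; PV = const ⇒ V₂ = 5.64 L, P₂ = 3040 kPa.
ΔU = 0 (ideal gas, T constant).
W = nRT ln(V₂/V₁) = 4.30×8.314×480×ln(0.130) = -35000 J.
Q = ΔU + W = -35000 J.
Net over both steps: W = -35000 J, Q = -26000 J, ΔU = 9000 J.

-26000 J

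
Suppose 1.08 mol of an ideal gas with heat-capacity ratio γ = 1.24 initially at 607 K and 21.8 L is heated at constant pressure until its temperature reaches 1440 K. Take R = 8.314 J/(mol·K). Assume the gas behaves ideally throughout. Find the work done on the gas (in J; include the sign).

P₁ = nRT₁/V₁ = 1.08×8.314×607/21.8 = 250 kPa.
Isobaric: P stays 250 kPa; V/T = const ⇒ T₂ = 1440 K, V₂ = 51.7 L.
W = PΔV = 250×(51.7−21.8) kPa·L = 7480 J.
Work done on the gas = −W_by = -7480 J.

-7480 J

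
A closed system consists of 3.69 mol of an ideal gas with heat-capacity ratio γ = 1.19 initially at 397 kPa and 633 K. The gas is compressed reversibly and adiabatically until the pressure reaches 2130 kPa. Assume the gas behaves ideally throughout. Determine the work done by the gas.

V₁ = nRT₁/P₁ = 3.69×8.314×633/397 = 48.9 L.
Adiabatic: T₂/T₁ = (P₂/P₁)^((γ−1)/γ) ⇒ T₂ = 633×(5.37)^0.160 = 828 K; V₂ = 11.9 L.
ΔU = nCvΔT = 3.69×43.8×(828−633) = 31400 J.
Q = 0 for an adiabatic process, so W = −ΔU = -31400 J.

-31400 J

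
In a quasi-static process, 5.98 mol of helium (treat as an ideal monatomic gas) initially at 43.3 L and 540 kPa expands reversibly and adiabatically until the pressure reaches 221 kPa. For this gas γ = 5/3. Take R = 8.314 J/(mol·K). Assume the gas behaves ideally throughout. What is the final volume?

T₁ = P₁V₁/(nR) = 540×43.3/(5.98×8.314) = 470 K.
Adiabatic: T₂/T₁ = (P₂/P₁)^((γ−1)/γ) ⇒ T₂ = 470×(0.409)^0.400 = 329 K; V₂ = 74.0 L.

74.0 L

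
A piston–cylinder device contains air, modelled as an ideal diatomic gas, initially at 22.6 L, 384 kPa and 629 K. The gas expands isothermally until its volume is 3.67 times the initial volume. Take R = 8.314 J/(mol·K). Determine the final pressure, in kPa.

105 kPa

Isothermal: T stays 629 K; PV = const ⇒ V₂ = 82.9 L, P₂ = 105 kPa.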